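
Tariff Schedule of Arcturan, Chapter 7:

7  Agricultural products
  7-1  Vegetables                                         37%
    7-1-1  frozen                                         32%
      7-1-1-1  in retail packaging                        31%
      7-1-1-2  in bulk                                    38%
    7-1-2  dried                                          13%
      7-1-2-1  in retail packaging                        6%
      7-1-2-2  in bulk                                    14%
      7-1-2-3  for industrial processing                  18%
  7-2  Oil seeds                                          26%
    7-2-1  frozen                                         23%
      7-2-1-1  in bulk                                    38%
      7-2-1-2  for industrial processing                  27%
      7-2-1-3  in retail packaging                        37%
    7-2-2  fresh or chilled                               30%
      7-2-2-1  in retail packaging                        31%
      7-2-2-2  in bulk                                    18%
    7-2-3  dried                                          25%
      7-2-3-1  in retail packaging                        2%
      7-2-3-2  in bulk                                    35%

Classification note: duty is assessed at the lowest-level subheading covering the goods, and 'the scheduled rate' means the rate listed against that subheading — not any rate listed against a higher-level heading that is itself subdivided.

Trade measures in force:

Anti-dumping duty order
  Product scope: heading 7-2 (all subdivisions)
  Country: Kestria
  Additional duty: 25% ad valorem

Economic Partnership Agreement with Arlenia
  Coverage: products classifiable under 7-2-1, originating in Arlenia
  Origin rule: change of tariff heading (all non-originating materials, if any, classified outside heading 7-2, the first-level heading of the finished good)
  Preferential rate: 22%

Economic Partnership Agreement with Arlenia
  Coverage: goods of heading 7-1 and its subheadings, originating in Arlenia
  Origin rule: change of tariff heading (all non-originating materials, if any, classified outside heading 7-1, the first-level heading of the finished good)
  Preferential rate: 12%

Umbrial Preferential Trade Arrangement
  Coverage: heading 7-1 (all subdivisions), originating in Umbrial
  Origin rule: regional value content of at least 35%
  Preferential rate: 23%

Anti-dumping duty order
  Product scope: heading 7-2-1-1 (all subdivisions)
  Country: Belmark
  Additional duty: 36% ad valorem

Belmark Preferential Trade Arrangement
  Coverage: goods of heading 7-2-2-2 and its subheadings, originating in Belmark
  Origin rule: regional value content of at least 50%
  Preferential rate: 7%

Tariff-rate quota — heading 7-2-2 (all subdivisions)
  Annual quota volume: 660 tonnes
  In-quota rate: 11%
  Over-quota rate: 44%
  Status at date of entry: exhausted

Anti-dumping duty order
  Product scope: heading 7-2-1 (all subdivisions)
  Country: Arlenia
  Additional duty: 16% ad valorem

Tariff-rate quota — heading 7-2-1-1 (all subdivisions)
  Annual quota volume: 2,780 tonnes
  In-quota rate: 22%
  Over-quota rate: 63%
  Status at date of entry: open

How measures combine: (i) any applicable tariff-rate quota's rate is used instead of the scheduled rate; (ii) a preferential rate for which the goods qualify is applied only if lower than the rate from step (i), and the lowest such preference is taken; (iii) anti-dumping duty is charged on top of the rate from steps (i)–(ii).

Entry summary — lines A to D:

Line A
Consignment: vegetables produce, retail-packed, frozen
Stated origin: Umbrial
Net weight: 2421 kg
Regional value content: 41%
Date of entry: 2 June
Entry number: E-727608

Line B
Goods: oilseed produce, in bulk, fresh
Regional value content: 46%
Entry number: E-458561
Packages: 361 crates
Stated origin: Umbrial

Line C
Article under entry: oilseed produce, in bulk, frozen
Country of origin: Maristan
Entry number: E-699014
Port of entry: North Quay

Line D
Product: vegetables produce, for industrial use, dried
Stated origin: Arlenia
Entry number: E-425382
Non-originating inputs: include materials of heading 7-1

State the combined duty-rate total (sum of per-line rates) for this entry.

107%

Line A: vegetables → 7-1; frozen → 7-1-1; retail-packed → 7-1-1-1. Scheduled 31%. Umbrial agreement on 7-1: RVC ≥ 35% → 23% available; preferential 23%. → 23%.
Line B: oilseed → 7-2; fresh → 7-2-2; in bulk → 7-2-2-2. Scheduled 18%. quota on 7-2-2 exhausted → over-quota 44%; Umbrial agreement on 7-1: 7-2-2-2 not covered. → 44%.
Line C: oilseed → 7-2; frozen → 7-2-1; in bulk → 7-2-1-1. Scheduled 38%. quota on 7-2-1-1 open → in-quota 22%. → 22%.
Line D: vegetables → 7-1; dried → 7-1-2; for industrial use → 7-1-2-3. Scheduled 18%. Arlenia agreement on 7-2-1: 7-1-2-3 not covered; Arlenia agreement on 7-1: CTH not met. → 18%.
Sum: 23% + 44% + 22% + 18% = 107%.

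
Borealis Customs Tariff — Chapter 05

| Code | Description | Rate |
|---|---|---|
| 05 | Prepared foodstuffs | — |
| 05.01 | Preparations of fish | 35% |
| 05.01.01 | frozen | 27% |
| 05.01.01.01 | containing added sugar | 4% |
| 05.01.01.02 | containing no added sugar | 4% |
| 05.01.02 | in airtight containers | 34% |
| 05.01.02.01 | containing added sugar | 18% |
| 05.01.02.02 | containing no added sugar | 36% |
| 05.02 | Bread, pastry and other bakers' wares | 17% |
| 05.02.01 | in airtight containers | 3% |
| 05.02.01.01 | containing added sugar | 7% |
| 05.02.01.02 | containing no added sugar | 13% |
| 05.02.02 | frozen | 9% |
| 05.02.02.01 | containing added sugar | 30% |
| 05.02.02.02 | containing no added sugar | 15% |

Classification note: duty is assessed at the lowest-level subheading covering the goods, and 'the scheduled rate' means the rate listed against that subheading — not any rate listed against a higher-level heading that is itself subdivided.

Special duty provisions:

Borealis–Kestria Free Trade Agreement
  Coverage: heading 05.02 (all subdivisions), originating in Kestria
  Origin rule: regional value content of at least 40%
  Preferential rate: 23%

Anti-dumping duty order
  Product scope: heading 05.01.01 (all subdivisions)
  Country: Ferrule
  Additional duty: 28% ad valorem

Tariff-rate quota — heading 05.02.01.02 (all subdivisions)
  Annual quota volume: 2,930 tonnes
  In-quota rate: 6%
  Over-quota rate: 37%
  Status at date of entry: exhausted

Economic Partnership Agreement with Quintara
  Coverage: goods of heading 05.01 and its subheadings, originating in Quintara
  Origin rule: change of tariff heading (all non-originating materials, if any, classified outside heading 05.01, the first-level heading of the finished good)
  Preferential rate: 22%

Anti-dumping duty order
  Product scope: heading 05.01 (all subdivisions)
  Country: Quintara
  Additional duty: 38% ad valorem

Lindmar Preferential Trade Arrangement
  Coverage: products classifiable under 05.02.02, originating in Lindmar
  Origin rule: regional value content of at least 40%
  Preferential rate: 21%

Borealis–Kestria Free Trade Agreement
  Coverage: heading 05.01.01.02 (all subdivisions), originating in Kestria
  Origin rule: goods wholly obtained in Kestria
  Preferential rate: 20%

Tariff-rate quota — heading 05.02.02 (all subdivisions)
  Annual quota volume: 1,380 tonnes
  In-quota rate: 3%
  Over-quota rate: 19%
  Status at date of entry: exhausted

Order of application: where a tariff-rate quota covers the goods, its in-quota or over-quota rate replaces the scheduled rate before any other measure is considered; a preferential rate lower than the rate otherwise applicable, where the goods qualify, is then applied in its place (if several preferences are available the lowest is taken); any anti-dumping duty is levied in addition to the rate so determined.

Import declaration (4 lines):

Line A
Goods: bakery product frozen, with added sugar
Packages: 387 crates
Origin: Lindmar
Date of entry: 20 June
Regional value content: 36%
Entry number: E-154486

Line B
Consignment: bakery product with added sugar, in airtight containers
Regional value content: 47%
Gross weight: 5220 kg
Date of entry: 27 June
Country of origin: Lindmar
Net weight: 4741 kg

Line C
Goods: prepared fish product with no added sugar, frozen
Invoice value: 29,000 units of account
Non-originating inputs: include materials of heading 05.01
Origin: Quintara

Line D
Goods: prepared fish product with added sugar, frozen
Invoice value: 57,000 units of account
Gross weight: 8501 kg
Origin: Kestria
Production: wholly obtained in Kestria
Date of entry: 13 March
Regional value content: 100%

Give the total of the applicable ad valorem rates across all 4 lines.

72%

Line A: bakery product → 05.02; frozen → 05.02.02; with added sugar → 05.02.02.01. Scheduled 30%. quota on 05.02.02 exhausted → over-quota 19%; Lindmar agreement on 05.02.02: RVC < 40%. → 19%.
Line B: bakery product → 05.02; in airtight containers → 05.02.01; with added sugar → 05.02.01.01. Scheduled 7%. Lindmar agreement on 05.02.02: 05.02.01.01 not covered. → 7%.
Line C: prepared fish product → 05.01; frozen → 05.01.01; with no added sugar → 05.01.01.02. Scheduled 4%. Quintara agreement on 05.01: CTH not met; anti-dumping (Quintara, 05.01): +38%; total 4% + 38% = 42%. → 42%.
Line D: prepared fish product → 05.01; frozen → 05.01.01; with added sugar → 05.01.01.01. Scheduled 4%. Kestria agreement on 05.02: 05.01.01.01 not covered; Kestria agreement on 05.01.01.02: 05.01.01.01 not covered. → 4%.
Sum: 19% + 7% + 42% + 4% = 72%.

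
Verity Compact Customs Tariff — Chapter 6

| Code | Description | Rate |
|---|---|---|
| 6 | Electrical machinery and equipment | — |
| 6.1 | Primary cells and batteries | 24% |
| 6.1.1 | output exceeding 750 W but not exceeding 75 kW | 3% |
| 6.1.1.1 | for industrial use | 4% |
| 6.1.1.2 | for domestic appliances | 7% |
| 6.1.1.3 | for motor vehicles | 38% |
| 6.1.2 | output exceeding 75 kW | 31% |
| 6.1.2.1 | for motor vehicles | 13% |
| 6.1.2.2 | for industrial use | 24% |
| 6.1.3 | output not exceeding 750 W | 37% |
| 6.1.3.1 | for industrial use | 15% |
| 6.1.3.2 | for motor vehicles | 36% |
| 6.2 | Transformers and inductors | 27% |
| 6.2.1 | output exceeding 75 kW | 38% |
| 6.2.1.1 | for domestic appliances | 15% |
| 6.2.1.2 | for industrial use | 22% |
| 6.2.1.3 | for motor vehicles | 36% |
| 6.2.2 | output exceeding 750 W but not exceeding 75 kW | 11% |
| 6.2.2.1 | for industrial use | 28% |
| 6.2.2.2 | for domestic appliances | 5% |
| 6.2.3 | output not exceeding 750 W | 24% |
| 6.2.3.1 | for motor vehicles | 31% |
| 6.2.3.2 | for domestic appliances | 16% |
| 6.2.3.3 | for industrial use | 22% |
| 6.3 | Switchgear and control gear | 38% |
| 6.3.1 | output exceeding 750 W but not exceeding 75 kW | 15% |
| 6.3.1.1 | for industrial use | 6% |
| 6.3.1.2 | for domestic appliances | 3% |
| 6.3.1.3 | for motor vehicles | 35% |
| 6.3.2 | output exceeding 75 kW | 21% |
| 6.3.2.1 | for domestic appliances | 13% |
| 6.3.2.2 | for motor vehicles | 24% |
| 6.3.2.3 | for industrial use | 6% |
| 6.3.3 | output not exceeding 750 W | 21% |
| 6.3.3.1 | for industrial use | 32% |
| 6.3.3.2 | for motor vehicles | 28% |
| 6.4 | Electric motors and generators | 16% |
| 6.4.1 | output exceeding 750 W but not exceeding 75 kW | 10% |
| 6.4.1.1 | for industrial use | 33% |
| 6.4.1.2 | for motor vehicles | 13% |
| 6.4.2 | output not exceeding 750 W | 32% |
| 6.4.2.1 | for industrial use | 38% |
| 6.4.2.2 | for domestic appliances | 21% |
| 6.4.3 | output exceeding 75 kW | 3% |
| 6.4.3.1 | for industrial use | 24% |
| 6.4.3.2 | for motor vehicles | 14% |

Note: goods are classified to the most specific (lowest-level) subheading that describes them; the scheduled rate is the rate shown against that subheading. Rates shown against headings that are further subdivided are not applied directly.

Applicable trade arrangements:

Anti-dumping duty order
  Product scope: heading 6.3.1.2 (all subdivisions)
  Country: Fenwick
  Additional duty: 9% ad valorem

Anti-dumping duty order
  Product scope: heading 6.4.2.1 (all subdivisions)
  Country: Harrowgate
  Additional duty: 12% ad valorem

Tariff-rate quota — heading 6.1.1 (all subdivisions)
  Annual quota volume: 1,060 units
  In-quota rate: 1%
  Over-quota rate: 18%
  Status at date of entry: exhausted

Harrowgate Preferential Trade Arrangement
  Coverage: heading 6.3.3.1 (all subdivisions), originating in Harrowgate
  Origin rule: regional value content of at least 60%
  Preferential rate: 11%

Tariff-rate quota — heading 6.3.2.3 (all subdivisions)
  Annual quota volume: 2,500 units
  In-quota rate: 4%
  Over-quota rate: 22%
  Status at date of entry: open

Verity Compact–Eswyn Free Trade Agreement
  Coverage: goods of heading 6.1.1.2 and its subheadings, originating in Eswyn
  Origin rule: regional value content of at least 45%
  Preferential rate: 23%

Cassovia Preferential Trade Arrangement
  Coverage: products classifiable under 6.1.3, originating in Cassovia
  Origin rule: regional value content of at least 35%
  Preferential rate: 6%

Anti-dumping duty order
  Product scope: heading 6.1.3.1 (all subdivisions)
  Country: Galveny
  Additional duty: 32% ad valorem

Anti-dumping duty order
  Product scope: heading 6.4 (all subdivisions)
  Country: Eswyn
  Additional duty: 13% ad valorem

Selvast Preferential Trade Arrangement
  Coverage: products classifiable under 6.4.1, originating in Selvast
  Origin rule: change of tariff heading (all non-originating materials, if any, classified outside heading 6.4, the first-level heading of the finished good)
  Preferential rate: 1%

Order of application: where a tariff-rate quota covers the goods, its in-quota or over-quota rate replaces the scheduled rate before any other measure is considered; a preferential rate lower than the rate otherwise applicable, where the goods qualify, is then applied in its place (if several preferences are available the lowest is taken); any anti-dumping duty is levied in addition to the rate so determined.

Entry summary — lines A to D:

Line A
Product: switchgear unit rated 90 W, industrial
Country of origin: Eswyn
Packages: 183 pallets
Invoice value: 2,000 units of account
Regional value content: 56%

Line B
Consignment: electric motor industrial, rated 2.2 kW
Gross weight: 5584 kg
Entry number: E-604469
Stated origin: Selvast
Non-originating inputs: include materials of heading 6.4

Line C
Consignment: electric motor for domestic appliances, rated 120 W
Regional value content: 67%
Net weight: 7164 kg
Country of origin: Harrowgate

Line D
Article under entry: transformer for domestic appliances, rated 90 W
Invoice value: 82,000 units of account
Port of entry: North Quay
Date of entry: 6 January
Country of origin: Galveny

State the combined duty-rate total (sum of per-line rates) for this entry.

Line A: switchgear unit → 6.3; rated 90 W → 6.3.3; industrial → 6.3.3.1. Scheduled 32%. Eswyn agreement on 6.1.1.2: 6.3.3.1 not covered. → 32%.
Line B: electric motor → 6.4; rated 2.2 kW → 6.4.1; industrial → 6.4.1.1. Scheduled 33%. Selvast agreement on 6.4.1: CTH not met. → 33%.
Line C: electric motor → 6.4; rated 120 W → 6.4.2; for domestic appliances → 6.4.2.2. Scheduled 21%. Harrowgate agreement on 6.3.3.1: 6.4.2.2 not covered. → 21%.
Line D: transformer → 6.2; rated 90 W → 6.2.3; for domestic appliances → 6.2.3.2. Scheduled 16%. No special measure applies. → 16%.
Sum: 32% + 33% + 21% + 16% = 102%.

102%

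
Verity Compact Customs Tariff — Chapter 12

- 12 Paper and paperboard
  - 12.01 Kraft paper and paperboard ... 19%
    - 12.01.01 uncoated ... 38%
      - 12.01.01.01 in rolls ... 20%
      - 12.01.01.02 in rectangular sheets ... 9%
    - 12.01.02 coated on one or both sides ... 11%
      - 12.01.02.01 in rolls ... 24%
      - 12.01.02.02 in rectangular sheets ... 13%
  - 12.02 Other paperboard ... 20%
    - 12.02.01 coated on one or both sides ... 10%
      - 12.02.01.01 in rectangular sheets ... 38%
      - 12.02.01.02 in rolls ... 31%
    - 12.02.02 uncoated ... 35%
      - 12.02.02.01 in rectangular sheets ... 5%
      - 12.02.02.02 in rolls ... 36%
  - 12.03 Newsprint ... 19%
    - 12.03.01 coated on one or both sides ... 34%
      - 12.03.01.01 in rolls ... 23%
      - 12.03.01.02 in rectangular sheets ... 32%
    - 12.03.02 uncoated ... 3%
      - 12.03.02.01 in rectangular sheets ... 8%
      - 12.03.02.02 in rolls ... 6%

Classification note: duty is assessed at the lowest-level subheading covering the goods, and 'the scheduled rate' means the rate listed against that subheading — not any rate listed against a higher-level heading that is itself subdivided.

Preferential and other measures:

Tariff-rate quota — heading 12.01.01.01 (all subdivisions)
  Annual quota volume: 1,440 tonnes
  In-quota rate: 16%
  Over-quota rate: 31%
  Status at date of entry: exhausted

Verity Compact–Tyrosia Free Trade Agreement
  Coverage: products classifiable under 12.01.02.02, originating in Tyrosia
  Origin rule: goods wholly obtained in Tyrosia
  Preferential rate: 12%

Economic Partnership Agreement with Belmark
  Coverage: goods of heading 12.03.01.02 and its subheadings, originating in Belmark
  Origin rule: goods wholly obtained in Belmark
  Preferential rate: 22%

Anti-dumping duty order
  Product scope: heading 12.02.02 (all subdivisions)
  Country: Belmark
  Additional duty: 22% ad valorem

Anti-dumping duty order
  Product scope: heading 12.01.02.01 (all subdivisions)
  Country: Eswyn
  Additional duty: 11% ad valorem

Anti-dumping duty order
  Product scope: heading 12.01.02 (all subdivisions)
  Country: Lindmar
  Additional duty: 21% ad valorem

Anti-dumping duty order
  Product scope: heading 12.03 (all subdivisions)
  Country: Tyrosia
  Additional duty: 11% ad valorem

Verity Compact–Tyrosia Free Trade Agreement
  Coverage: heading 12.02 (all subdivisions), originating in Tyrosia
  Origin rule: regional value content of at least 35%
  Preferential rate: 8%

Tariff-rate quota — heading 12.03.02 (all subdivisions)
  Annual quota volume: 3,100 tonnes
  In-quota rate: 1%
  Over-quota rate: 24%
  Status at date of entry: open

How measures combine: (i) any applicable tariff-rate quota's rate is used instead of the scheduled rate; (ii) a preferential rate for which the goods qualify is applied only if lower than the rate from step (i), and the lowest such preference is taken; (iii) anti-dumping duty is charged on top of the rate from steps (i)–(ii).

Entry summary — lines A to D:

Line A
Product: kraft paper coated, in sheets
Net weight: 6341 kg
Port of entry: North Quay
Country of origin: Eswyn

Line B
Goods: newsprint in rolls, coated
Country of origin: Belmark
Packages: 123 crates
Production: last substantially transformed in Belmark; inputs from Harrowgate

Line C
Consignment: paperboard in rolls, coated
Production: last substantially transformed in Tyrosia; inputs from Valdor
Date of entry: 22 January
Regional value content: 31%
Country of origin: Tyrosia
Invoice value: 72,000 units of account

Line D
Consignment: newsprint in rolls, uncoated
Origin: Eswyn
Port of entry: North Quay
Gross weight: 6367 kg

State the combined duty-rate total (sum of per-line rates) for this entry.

Line A: kraft paper → 12.01; coated → 12.01.02; in sheets → 12.01.02.02. Scheduled 13%. No special measure applies. → 13%.
Line B: newsprint → 12.03; coated → 12.03.01; in rolls → 12.03.01.01. Scheduled 23%. Belmark agreement on 12.03.01.02: 12.03.01.01 not covered. → 23%.
Line C: paperboard → 12.02; coated → 12.02.01; in rolls → 12.02.01.02. Scheduled 31%. Tyrosia agreement on 12.01.02.02: 12.02.01.02 not covered; Tyrosia agreement on 12.02: RVC < 35%. → 31%.
Line D: newsprint → 12.03; uncoated → 12.03.02; in rolls → 12.03.02.02. Scheduled 6%. quota on 12.03.02 open → in-quota 1%. → 1%.
Sum: 13% + 23% + 31% + 1% = 68%.

68%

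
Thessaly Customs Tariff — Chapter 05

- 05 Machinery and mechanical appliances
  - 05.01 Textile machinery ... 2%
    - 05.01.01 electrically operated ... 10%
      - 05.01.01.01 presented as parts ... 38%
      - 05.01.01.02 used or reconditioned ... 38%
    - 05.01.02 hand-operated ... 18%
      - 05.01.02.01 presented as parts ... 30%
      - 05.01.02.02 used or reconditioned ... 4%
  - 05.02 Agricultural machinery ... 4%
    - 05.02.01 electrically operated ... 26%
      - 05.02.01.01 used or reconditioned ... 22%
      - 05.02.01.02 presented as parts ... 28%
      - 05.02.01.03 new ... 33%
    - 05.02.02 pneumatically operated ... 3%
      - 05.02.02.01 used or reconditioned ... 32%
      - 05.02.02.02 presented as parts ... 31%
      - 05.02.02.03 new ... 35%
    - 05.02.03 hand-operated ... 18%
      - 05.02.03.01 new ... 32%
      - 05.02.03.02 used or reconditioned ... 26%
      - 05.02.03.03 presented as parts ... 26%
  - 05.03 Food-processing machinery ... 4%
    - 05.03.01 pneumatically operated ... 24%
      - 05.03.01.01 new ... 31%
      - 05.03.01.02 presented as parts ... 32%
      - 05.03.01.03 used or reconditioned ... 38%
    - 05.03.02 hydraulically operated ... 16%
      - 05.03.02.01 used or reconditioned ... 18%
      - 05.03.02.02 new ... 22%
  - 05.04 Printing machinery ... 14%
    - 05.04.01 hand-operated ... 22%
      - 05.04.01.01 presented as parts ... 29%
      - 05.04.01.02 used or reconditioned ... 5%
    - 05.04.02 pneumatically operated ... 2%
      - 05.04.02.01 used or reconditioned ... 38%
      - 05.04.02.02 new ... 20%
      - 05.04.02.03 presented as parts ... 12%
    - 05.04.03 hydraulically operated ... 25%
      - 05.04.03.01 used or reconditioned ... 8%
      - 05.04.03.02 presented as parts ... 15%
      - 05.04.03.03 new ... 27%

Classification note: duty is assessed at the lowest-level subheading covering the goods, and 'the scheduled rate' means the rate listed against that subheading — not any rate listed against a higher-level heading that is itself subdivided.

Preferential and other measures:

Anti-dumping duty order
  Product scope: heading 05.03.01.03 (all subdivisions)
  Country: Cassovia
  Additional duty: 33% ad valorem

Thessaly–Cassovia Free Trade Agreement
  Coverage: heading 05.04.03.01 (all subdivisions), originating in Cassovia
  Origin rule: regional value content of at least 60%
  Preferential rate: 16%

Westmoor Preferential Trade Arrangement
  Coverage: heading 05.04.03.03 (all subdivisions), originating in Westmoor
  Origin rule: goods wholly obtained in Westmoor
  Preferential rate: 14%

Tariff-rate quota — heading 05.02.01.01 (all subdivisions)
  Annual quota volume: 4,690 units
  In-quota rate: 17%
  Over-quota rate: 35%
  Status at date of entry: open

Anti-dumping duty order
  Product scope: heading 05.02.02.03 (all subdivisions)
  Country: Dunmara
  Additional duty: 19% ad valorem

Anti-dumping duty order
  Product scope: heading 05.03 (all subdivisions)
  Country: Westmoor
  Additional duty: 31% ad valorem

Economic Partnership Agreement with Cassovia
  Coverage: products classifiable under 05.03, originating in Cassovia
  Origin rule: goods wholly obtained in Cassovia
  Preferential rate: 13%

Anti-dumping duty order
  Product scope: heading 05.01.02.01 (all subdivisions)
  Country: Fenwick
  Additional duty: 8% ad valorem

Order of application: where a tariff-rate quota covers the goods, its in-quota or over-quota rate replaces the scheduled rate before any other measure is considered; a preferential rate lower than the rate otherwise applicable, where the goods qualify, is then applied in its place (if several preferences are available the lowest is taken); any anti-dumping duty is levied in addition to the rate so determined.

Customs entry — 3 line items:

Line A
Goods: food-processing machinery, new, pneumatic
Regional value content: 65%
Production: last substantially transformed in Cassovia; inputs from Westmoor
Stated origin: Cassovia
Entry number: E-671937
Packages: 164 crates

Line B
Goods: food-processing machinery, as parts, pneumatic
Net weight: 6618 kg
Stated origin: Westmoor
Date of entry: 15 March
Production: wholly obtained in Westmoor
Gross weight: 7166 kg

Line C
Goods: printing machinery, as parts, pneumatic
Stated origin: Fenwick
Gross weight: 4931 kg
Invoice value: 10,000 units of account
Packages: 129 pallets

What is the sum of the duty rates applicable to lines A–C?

106%

Line A: food-processing → 05.03; pneumatic → 05.03.01; new → 05.03.01.01. Scheduled 31%. Cassovia agreement on 05.04.03.01: 05.03.01.01 not covered; Cassovia agreement on 05.03: not wholly obtained. → 31%.
Line B: food-processing → 05.03; pneumatic → 05.03.01; as parts → 05.03.01.02. Scheduled 32%. Westmoor agreement on 05.04.03.03: 05.03.01.02 not covered; anti-dumping (Westmoor, 05.03): +31%; total 32% + 31% = 63%. → 63%.
Line C: printing → 05.04; pneumatic → 05.04.02; as parts → 05.04.02.03. Scheduled 12%. No special measure applies. → 12%.
Sum: 31% + 63% + 12% = 106%.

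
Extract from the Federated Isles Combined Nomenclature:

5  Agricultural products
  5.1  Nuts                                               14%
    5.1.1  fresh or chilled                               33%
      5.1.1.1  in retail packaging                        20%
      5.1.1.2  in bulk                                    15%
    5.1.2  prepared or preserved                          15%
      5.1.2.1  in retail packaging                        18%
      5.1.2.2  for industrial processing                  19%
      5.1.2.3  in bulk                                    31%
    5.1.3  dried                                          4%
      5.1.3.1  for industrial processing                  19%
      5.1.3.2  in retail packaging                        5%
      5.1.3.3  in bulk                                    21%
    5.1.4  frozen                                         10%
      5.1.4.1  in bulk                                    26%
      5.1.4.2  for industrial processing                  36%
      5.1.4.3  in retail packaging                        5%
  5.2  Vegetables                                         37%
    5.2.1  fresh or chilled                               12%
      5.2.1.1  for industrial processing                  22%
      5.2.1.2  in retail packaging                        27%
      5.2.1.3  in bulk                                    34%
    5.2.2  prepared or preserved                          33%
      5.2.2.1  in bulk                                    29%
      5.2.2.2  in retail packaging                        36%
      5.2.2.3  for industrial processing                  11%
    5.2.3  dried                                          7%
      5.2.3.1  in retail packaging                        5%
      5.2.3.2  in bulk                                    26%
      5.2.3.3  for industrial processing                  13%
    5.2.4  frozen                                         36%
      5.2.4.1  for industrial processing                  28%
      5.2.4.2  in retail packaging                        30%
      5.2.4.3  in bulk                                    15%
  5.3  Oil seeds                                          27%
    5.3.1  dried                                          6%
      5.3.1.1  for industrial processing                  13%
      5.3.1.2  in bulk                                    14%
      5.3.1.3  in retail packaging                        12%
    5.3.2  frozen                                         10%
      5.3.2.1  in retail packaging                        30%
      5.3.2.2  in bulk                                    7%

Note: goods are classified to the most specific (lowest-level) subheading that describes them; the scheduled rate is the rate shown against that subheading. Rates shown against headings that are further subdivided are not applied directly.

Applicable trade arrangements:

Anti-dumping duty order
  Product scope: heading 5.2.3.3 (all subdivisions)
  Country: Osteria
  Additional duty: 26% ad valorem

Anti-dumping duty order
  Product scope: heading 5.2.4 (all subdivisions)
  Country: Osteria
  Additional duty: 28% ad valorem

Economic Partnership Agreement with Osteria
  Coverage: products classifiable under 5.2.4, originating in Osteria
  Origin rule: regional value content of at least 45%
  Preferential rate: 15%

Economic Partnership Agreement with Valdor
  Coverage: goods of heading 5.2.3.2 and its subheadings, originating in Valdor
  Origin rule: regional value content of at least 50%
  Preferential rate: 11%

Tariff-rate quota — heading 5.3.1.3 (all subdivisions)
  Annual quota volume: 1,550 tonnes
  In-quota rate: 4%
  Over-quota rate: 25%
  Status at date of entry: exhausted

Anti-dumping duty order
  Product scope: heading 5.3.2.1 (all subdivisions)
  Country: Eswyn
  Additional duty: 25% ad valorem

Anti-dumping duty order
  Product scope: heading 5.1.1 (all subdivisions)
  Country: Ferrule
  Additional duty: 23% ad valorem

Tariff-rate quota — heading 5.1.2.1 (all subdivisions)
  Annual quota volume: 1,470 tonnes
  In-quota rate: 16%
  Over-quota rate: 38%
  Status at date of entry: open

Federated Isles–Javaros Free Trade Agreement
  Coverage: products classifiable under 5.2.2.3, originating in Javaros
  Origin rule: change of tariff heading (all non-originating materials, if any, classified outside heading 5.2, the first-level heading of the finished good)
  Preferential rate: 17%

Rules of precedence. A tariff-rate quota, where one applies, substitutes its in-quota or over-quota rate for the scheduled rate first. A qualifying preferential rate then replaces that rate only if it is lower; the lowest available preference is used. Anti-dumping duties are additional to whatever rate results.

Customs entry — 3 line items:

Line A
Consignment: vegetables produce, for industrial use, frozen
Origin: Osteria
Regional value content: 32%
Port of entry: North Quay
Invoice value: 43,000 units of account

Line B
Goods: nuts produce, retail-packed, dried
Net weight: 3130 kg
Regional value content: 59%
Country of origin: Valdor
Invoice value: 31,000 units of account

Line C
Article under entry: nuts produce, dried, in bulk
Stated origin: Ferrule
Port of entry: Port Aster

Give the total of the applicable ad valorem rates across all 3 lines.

Line A: vegetables → 5.2; frozen → 5.2.4; for industrial use → 5.2.4.1. Scheduled 28%. Osteria agreement on 5.2.4: RVC < 45%; anti-dumping (Osteria, 5.2.4): +28%; total 28% + 28% = 56%. → 56%.
Line B: nuts → 5.1; dried → 5.1.3; retail-packed → 5.1.3.2. Scheduled 5%. Valdor agreement on 5.2.3.2: 5.1.3.2 not covered. → 5%.
Line C: nuts → 5.1; dried → 5.1.3; in bulk → 5.1.3.3. Scheduled 21%. No special measure applies. → 21%.
Sum: 56% + 5% + 21% = 82%.

82%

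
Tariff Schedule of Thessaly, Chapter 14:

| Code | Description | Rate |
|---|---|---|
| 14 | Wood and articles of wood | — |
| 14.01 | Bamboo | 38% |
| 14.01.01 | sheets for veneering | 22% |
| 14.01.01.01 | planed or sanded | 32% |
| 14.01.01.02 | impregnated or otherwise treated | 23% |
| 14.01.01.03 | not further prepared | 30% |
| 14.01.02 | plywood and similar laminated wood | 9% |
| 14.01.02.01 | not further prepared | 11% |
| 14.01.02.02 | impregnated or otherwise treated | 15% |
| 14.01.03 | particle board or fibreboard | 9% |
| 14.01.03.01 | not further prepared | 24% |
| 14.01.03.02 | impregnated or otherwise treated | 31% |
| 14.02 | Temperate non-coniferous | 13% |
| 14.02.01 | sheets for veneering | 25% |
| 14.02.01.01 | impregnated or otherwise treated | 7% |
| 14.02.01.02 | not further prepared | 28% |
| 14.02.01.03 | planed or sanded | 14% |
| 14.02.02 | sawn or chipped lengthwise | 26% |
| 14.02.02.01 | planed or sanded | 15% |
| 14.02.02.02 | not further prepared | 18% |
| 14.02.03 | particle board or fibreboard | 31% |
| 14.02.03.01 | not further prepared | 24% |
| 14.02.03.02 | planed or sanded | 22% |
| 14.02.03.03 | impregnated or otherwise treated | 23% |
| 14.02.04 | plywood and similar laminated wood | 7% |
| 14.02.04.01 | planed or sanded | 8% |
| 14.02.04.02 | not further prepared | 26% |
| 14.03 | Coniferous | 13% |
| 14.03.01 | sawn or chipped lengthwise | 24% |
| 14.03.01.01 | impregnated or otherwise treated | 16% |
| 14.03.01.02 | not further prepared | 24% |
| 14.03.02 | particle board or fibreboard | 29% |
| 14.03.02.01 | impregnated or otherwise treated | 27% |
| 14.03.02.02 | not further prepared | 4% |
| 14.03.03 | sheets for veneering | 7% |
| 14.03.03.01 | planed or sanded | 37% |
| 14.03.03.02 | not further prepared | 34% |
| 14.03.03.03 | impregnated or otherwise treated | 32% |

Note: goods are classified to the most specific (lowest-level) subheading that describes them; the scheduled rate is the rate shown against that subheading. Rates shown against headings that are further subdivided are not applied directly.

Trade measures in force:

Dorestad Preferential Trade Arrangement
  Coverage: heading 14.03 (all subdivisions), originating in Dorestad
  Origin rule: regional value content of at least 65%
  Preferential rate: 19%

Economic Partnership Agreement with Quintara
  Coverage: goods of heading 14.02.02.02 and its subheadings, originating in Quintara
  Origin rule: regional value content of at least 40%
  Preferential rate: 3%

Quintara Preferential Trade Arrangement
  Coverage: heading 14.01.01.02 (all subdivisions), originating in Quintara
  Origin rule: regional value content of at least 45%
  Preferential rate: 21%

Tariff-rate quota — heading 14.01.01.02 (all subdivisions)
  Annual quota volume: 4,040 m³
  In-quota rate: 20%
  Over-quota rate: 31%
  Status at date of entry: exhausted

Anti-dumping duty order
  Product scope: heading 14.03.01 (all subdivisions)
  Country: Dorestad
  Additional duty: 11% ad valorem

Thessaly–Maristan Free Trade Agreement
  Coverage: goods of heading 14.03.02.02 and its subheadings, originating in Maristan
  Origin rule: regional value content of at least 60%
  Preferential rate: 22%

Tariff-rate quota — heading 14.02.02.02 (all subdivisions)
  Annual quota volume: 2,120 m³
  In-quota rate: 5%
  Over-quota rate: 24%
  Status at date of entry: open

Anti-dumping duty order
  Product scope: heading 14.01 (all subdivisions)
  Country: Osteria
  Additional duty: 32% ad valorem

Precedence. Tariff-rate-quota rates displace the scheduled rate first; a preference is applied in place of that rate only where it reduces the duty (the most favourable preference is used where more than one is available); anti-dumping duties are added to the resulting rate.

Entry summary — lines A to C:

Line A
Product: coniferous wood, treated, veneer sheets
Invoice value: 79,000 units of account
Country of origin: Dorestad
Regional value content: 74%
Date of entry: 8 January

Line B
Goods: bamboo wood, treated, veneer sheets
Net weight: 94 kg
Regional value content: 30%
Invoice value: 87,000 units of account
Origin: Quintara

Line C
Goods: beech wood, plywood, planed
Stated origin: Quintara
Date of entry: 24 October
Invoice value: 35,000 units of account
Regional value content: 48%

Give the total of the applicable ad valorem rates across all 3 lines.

58%

Line A: coniferous → 14.03; veneer sheets → 14.03.03; treated → 14.03.03.03. Scheduled 32%. Dorestad agreement on 14.03: RVC ≥ 65% → 19% available; preferential 19%. → 19%.
Line B: bamboo → 14.01; veneer sheets → 14.01.01; treated → 14.01.01.02. Scheduled 23%. quota on 14.01.01.02 exhausted → over-quota 31%; Quintara agreement on 14.02.02.02: 14.01.01.02 not covered; Quintara agreement on 14.01.01.02: RVC < 45%. → 31%.
Line C: beech → 14.02; plywood → 14.02.04; planed → 14.02.04.01. Scheduled 8%. Quintara agreement on 14.02.02.02: 14.02.04.01 not covered; Quintara agreement on 14.01.01.02: 14.02.04.01 not covered. → 8%.
Sum: 19% + 31% + 8% = 58%.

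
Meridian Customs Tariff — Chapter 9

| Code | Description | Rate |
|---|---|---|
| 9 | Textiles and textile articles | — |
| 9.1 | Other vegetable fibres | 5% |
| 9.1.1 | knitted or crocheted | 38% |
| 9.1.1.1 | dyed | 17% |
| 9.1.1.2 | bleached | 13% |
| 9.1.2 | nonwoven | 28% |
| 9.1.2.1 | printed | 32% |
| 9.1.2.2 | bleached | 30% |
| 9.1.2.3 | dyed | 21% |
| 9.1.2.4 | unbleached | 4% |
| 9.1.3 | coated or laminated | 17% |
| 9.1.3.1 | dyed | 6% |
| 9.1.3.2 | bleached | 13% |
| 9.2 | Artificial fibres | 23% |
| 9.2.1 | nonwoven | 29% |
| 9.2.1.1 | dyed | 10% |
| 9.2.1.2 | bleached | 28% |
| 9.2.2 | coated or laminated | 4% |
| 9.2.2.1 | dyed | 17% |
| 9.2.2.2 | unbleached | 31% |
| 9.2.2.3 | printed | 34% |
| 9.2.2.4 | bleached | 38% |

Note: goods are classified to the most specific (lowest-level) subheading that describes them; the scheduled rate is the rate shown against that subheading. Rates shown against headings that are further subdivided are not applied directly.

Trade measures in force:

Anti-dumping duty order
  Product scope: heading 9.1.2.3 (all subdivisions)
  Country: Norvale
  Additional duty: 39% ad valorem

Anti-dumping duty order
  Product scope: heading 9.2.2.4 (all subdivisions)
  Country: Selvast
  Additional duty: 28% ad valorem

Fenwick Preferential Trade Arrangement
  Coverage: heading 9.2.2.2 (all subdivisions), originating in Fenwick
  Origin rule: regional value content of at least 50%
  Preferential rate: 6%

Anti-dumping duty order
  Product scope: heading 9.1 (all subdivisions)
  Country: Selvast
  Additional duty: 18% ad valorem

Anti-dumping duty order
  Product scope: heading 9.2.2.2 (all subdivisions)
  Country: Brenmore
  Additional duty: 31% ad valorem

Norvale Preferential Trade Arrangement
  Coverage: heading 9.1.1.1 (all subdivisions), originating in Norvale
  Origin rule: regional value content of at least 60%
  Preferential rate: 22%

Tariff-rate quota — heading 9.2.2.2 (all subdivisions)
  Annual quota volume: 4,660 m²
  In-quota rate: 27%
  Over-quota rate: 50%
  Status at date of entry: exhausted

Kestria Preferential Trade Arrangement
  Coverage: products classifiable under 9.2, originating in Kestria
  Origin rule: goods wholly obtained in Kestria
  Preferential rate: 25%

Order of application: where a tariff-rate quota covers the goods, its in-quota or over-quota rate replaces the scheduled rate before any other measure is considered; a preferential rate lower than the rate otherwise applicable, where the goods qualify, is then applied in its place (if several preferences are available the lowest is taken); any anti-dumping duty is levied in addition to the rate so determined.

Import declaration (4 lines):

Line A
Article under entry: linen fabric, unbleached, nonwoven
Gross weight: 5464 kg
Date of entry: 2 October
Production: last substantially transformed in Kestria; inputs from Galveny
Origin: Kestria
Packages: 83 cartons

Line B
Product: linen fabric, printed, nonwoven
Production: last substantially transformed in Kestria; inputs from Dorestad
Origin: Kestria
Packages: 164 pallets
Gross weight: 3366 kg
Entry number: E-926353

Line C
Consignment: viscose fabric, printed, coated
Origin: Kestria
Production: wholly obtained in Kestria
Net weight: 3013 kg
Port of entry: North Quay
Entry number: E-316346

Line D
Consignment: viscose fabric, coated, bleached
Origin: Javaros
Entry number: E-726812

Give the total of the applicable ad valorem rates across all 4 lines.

99%

Line A: linen → 9.1; nonwoven → 9.1.2; unbleached → 9.1.2.4. Scheduled 4%. Kestria agreement on 9.2: 9.1.2.4 not covered. → 4%.
Line B: linen → 9.1; nonwoven → 9.1.2; printed → 9.1.2.1. Scheduled 32%. Kestria agreement on 9.2: 9.1.2.1 not covered. → 32%.
Line C: viscose → 9.2; coated → 9.2.2; printed → 9.2.2.3. Scheduled 34%. Kestria agreement on 9.2: wholly obtained → 25% available; preferential 25%. → 25%.
Line D: viscose → 9.2; coated → 9.2.2; bleached → 9.2.2.4. Scheduled 38%. No special measure applies. → 38%.
Sum: 4% + 32% + 25% + 38% = 99%.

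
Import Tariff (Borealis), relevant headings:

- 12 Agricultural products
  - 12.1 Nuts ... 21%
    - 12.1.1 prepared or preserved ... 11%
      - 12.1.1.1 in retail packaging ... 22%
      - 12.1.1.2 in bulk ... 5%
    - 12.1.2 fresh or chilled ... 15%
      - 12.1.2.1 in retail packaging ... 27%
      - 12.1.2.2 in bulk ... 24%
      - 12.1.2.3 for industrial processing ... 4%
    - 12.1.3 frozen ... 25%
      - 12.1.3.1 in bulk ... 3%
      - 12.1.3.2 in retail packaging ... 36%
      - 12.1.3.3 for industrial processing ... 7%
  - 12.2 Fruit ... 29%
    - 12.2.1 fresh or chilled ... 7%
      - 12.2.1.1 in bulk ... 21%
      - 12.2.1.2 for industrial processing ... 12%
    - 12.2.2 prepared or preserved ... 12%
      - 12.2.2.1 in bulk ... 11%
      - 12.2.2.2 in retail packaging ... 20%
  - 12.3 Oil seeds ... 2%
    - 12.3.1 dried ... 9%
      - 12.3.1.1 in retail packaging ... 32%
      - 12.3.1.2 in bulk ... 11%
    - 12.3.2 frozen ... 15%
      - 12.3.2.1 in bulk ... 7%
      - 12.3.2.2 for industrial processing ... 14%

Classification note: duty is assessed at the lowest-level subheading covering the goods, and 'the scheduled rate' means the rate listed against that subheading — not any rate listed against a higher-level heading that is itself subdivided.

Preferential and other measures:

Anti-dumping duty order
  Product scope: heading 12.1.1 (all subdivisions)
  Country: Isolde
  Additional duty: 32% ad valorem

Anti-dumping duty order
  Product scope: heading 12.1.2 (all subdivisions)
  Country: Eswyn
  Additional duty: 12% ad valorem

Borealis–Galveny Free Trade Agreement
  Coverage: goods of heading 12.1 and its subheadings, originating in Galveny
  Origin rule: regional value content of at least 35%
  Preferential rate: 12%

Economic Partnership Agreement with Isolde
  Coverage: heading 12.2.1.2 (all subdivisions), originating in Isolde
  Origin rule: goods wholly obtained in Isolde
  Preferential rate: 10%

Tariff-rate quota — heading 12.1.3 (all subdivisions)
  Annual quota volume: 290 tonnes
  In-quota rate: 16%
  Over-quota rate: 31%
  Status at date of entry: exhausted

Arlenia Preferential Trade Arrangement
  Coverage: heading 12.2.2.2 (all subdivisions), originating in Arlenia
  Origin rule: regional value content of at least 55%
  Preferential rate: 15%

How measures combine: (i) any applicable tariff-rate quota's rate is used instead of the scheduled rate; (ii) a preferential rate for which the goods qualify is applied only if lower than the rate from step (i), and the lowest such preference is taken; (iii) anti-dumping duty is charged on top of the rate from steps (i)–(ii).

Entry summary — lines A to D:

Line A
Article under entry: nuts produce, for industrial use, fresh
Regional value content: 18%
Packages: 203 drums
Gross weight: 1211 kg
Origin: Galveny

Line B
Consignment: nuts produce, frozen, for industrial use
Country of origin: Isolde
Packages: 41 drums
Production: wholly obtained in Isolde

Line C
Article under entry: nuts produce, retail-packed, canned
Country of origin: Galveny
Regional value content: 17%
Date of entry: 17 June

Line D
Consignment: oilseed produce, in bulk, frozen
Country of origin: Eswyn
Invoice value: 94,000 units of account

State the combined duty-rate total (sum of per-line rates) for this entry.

Line A: nuts → 12.1; fresh → 12.1.2; for industrial use → 12.1.2.3. Scheduled 4%. Galveny agreement on 12.1: RVC < 35%. → 4%.
Line B: nuts → 12.1; frozen → 12.1.3; for industrial use → 12.1.3.3. Scheduled 7%. quota on 12.1.3 exhausted → over-quota 31%; Isolde agreement on 12.2.1.2: 12.1.3.3 not covered. → 31%.
Line C: nuts → 12.1; canned → 12.1.1; retail-packed → 12.1.1.1. Scheduled 22%. Galveny agreement on 12.1: RVC < 35%. → 22%.
Line D: oilseed → 12.3; frozen → 12.3.2; in bulk → 12.3.2.1. Scheduled 7%. No special measure applies. → 7%.
Sum: 4% + 31% + 22% + 7% = 64%.

64%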